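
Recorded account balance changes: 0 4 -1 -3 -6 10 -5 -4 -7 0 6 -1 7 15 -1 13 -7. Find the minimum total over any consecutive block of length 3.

-16

(0, 4, -1) → sum 3
(4, -1, -3) → sum 0
(-1, -3, -6) → sum -10
(-3, -6, 10) → sum 1
(-6, 10, -5) → sum -1
(10, -5, -4) → sum 1
(-5, -4, -7) → sum -16
(-4, -7, 0) → sum -11
(-7, 0, 6) → sum -1
(0, 6, -1) → sum 5
(6, -1, 7) → sum 12
(-1, 7, 15) → sum 21
(7, 15, -1) → sum 21
(15, -1, 13) → sum 27
(-1, 13, -7) → sum 5
Minimum of these is -16.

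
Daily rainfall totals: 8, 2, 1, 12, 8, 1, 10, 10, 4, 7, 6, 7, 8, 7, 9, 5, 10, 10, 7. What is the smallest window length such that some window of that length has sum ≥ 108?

15

Extend right; whenever the sum reaches 108, record the length and shrink from the left:
add 8: running sum 8 < 108
add 2: running sum 10 < 108
add 1: running sum 11 < 108
add 12: running sum 23 < 108
add 8: running sum 31 < 108
add 1: running sum 32 < 108
add 10: running sum 42 < 108
add 10: running sum 52 < 108
add 4: running sum 56 < 108
add 7: running sum 63 < 108
add 6: running sum 69 < 108
add 7: running sum 76 < 108
add 8: running sum 84 < 108
add 7: running sum 91 < 108
add 9: running sum 100 < 108
add 5: running sum 105 < 108
end 16: [8, 2, 1, 12, 8, 1, 10, 10, 4, 7, 6, 7, 8, 7, 9, 5, 10] sum 115, len 17
end 17: [12, 8, 1, 10, 10, 4, 7, 6, 7, 8, 7, 9, 5, 10, 10] sum 114, len 15
end 18: [8, 1, 10, 10, 4, 7, 6, 7, 8, 7, 9, 5, 10, 10, 7] sum 109, len 15
Shortest qualifying length: 15.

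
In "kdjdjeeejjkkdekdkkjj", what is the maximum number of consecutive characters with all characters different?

3

[k] len 1
[k, d] len 2
[k, d, j] len 3
[j, d] len 2
[d, j] len 2
[d, j, e] len 3
[e] len 1
[e] len 1
[e, j] len 2
[j] len 1
[j, k] len 2
[k] len 1
[k, d] len 2
[k, d, e] len 3
[d, e, k] len 3
[e, k, d] len 3
[d, k] len 2
[k] len 1
[k, j] len 2
[j] len 1
Longest all-distinct length: 3.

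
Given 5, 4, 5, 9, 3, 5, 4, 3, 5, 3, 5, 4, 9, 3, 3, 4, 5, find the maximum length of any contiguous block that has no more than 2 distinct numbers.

4

[5] 1 distinct, len 1
[5, 4] 2 distinct, len 2
[5, 4, 5] 2 distinct, len 3
[5, 9] 2 distinct, len 2
[9, 3] 2 distinct, len 2
[3, 5] 2 distinct, len 2
[5, 4] 2 distinct, len 2
[4, 3] 2 distinct, len 2
[3, 5] 2 distinct, len 2
[3, 5, 3] 2 distinct, len 3
[3, 5, 3, 5] 2 distinct, len 4
[5, 4] 2 distinct, len 2
[4, 9] 2 distinct, len 2
[9, 3] 2 distinct, len 2
[9, 3, 3] 2 distinct, len 3
[3, 3, 4] 2 distinct, len 3
[4, 5] 2 distinct, len 2
Longest length with ≤2 distinct: 4.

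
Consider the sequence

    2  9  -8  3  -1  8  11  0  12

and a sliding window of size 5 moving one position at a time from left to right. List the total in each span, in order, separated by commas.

5, 11, 13, 21, 30

(2, 9, -8, 3, -1) → sum 5
(9, -8, 3, -1, 8) → sum 11
(-8, 3, -1, 8, 11) → sum 13
(3, -1, 8, 11, 0) → sum 21
(-1, 8, 11, 0, 12) → sum 30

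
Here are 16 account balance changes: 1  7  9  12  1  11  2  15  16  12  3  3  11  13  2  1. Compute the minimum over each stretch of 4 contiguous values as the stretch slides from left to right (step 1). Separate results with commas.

[1, 7, 9, 12] → min 1
[7, 9, 12, 1] → min 1
[9, 12, 1, 11] → min 1
[12, 1, 11, 2] → min 1
[1, 11, 2, 15] → min 1
[11, 2, 15, 16] → min 2
[2, 15, 16, 12] → min 2
[15, 16, 12, 3] → min 3
[16, 12, 3, 3] → min 3
[12, 3, 3, 11] → min 3
[3, 3, 11, 13] → min 3
[3, 11, 13, 2] → min 2
[11, 13, 2, 1] → min 1

1, 1, 1, 1, 1, 2, 2, 3, 3, 3, 3, 2, 1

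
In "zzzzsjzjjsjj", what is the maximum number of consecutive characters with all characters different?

3

[z] len 1
[z] len 1
[z] len 1
[z] len 1
[z, s] len 2
[z, s, j] len 3
[s, j, z] len 3
[z, j] len 2
[j] len 1
[j, s] len 2
[s, j] len 2
[j] len 1
Longest all-distinct length: 3.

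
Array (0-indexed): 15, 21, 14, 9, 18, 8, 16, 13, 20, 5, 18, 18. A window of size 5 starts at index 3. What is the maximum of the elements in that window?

18

Elements at indices 3..7: 9, 18, 8, 16, 13
max(9, 18, 8, 16, 13) = 18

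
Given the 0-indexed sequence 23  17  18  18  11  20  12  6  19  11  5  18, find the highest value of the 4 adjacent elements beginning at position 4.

Elements at indices 4..7: 11, 20, 12, 6
max(11, 20, 12, 6) = 20

20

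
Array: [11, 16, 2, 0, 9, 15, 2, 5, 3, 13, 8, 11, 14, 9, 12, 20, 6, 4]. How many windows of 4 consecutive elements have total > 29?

[11, 16, 2, 0] → sum 29
[16, 2, 0, 9] → sum 27
[2, 0, 9, 15] → sum 26
[0, 9, 15, 2] → sum 26
[9, 15, 2, 5] → sum 31  > 29 ✓
[15, 2, 5, 3] → sum 25
[2, 5, 3, 13] → sum 23
[5, 3, 13, 8] → sum 29
[3, 13, 8, 11] → sum 35  > 29 ✓
[13, 8, 11, 14] → sum 46  > 29 ✓
[8, 11, 14, 9] → sum 42  > 29 ✓
[11, 14, 9, 12] → sum 46  > 29 ✓
[14, 9, 12, 20] → sum 55  > 29 ✓
[9, 12, 20, 6] → sum 47  > 29 ✓
[12, 20, 6, 4] → sum 42  > 29 ✓
8 windows satisfy the condition.

8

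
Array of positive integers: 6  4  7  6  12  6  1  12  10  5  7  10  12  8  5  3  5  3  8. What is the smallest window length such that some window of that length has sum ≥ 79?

10

add 6: running sum 6 < 79
add 4: running sum 10 < 79
add 7: running sum 17 < 79
add 6: running sum 23 < 79
add 12: running sum 35 < 79
add 6: running sum 41 < 79
add 1: running sum 42 < 79
add 12: running sum 54 < 79
add 10: running sum 64 < 79
add 5: running sum 69 < 79
add 7: running sum 76 < 79
add 10: shortest ending here [4, 7, 6, 12, 6, 1, 12, 10, 5, 7, 10] sum 80, len 11
add 12: shortest ending here [6, 12, 6, 1, 12, 10, 5, 7, 10, 12] sum 81, len 10
add 8: shortest ending here [12, 6, 1, 12, 10, 5, 7, 10, 12, 8] sum 83, len 10
add 5: shortest ending here [12, 6, 1, 12, 10, 5, 7, 10, 12, 8, 5] sum 88, len 11
add 3: shortest ending here [6, 1, 12, 10, 5, 7, 10, 12, 8, 5, 3] sum 79, len 11
add 5: shortest ending here [6, 1, 12, 10, 5, 7, 10, 12, 8, 5, 3, 5] sum 84, len 12
add 3: shortest ending here [12, 10, 5, 7, 10, 12, 8, 5, 3, 5, 3] sum 80, len 11
add 8: shortest ending here [12, 10, 5, 7, 10, 12, 8, 5, 3, 5, 3, 8] sum 88, len 12
Shortest qualifying length: 10.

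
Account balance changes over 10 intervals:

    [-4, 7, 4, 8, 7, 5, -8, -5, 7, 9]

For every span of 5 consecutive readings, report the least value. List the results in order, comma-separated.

(-4, 7, 4, 8, 7) → min -4
(7, 4, 8, 7, 5) → min 4
(4, 8, 7, 5, -8) → min -8
(8, 7, 5, -8, -5) → min -8
(7, 5, -8, -5, 7) → min -8
(5, -8, -5, 7, 9) → min -8

-4, 4, -8, -8, -8, -8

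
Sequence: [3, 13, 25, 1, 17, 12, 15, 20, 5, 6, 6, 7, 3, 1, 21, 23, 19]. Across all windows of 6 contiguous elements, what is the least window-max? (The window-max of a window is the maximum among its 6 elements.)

7

Window maxs for each of the 12 positions:
[3, 13, 25, 1, 17, 12] → max 25
[13, 25, 1, 17, 12, 15] → max 25
[25, 1, 17, 12, 15, 20] → max 25
[1, 17, 12, 15, 20, 5] → max 20
[17, 12, 15, 20, 5, 6] → max 20
[12, 15, 20, 5, 6, 6] → max 20
[15, 20, 5, 6, 6, 7] → max 20
[20, 5, 6, 6, 7, 3] → max 20
[5, 6, 6, 7, 3, 1] → max 7
[6, 6, 7, 3, 1, 21] → max 21
[6, 7, 3, 1, 21, 23] → max 23
[7, 3, 1, 21, 23, 19] → max 23
Least of these is 7.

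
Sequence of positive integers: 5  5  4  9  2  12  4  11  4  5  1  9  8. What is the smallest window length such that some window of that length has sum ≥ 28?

add 5: running sum 5 < 28
add 5: running sum 10 < 28
add 4: running sum 14 < 28
add 9: running sum 23 < 28
add 2: running sum 25 < 28
end 5: [5, 4, 9, 2, 12] sum 32, len 5
end 6: [4, 9, 2, 12, 4] sum 31, len 5
end 7: [2, 12, 4, 11] sum 29, len 4
end 8: [12, 4, 11, 4] sum 31, len 4
end 9: [12, 4, 11, 4, 5] sum 36, len 5
end 10: [12, 4, 11, 4, 5, 1] sum 37, len 6
end 11: [11, 4, 5, 1, 9] sum 30, len 5
end 12: [11, 4, 5, 1, 9, 8] sum 38, len 6
Shortest qualifying length: 4.

4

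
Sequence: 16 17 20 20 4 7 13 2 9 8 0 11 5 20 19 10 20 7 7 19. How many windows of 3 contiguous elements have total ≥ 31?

16 17 20 → sum 53  ≥ 31 ✓
17 20 20 → sum 57  ≥ 31 ✓
20 20 4 → sum 44  ≥ 31 ✓
20 4 7 → sum 31  ≥ 31 ✓
4 7 13 → sum 24
7 13 2 → sum 22
13 2 9 → sum 24
2 9 8 → sum 19
9 8 0 → sum 17
8 0 11 → sum 19
0 11 5 → sum 16
11 5 20 → sum 36  ≥ 31 ✓
5 20 19 → sum 44  ≥ 31 ✓
20 19 10 → sum 49  ≥ 31 ✓
19 10 20 → sum 49  ≥ 31 ✓
10 20 7 → sum 37  ≥ 31 ✓
20 7 7 → sum 34  ≥ 31 ✓
7 7 19 → sum 33  ≥ 31 ✓
11 windows satisfy the condition.

11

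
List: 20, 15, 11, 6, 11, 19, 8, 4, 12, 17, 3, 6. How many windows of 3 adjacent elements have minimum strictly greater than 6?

2

20 15 11 → min 11  > 6 ✓
15 11 6 → min 6
11 6 11 → min 6
6 11 19 → min 6
11 19 8 → min 8  > 6 ✓
19 8 4 → min 4
8 4 12 → min 4
4 12 17 → min 4
12 17 3 → min 3
17 3 6 → min 3
2 windows satisfy the condition.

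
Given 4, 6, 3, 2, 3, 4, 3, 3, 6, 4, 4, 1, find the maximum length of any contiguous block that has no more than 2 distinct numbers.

add 4: window [4] (1 distinct), len 1
add 6: window [4, 6] (2 distinct), len 2
add 3: window [6, 3] (2 distinct), len 2
add 2: window [3, 2] (2 distinct), len 2
add 3: window [3, 2, 3] (2 distinct), len 3
add 4: window [3, 4] (2 distinct), len 2
add 3: window [3, 4, 3] (2 distinct), len 3
add 3: window [3, 4, 3, 3] (2 distinct), len 4
add 6: window [3, 3, 6] (2 distinct), len 3
add 4: window [6, 4] (2 distinct), len 2
add 4: window [6, 4, 4] (2 distinct), len 3
add 1: window [4, 4, 1] (2 distinct), len 3
Longest length with ≤2 distinct: 4.

4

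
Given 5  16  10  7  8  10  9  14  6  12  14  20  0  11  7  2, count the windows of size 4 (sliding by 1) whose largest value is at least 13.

[5, 16, 10, 7] → max 16  ≥ 13 ✓
[16, 10, 7, 8] → max 16  ≥ 13 ✓
[10, 7, 8, 10] → max 10
[7, 8, 10, 9] → max 10
[8, 10, 9, 14] → max 14  ≥ 13 ✓
[10, 9, 14, 6] → max 14  ≥ 13 ✓
[9, 14, 6, 12] → max 14  ≥ 13 ✓
[14, 6, 12, 14] → max 14  ≥ 13 ✓
[6, 12, 14, 20] → max 20  ≥ 13 ✓
[12, 14, 20, 0] → max 20  ≥ 13 ✓
[14, 20, 0, 11] → max 20  ≥ 13 ✓
[20, 0, 11, 7] → max 20  ≥ 13 ✓
[0, 11, 7, 2] → max 11
10 windows satisfy the condition.

10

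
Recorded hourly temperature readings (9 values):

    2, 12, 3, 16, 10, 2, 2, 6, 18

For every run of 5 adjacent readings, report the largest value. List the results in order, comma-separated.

16, 16, 16, 16, 18

(2, 12, 3, 16, 10) → max 16
(12, 3, 16, 10, 2) → max 16
(3, 16, 10, 2, 2) → max 16
(16, 10, 2, 2, 6) → max 16
(10, 2, 2, 6, 18) → max 18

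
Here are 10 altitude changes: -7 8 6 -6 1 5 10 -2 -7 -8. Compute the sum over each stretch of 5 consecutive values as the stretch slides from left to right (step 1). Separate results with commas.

2, 14, 16, 8, 7, -2

Sliding a size-5 window across the 10 values:
[-7, 8, 6, -6, 1] → sum 2
[8, 6, -6, 1, 5] → sum 14
[6, -6, 1, 5, 10] → sum 16
[-6, 1, 5, 10, -2] → sum 8
[1, 5, 10, -2, -7] → sum 7
[5, 10, -2, -7, -8] → sum -2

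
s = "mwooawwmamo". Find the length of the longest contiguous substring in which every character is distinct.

3

add m: [m] len 1
add w: [m, w] len 2
add o: [m, w, o] len 3
add o (repeat o, move left end past it): [o] len 1
add a: [o, a] len 2
add w: [o, a, w] len 3
add w (repeat w, move left end past it): [w] len 1
add m: [w, m] len 2
add a: [w, m, a] len 3
add m (repeat m, move left end past it): [a, m] len 2
add o: [a, m, o] len 3
Longest all-distinct length: 3.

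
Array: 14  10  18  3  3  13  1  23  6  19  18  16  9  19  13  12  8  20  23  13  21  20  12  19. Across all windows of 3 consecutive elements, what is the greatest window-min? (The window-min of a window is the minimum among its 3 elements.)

16

[14, 10, 18] → min 10
[10, 18, 3] → min 3
[18, 3, 3] → min 3
[3, 3, 13] → min 3
[3, 13, 1] → min 1
[13, 1, 23] → min 1
[1, 23, 6] → min 1
[23, 6, 19] → min 6
[6, 19, 18] → min 6
[19, 18, 16] → min 16
[18, 16, 9] → min 9
[16, 9, 19] → min 9
[9, 19, 13] → min 9
[19, 13, 12] → min 12
[13, 12, 8] → min 8
[12, 8, 20] → min 8
[8, 20, 23] → min 8
[20, 23, 13] → min 13
[23, 13, 21] → min 13
[13, 21, 20] → min 13
[21, 20, 12] → min 12
[20, 12, 19] → min 12
Greatest of these is 16.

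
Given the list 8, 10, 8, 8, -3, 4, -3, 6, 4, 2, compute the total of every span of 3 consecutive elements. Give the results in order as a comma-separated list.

8 10 8 → sum 26
10 8 8 → sum 26
8 8 -3 → sum 13
8 -3 4 → sum 9
-3 4 -3 → sum -2
4 -3 6 → sum 7
-3 6 4 → sum 7
6 4 2 → sum 12

26, 26, 13, 9, -2, 7, 7, 12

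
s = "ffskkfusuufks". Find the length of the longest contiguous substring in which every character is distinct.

4

add f: [f] len 1
add f (repeat f, move left end past it): [f] len 1
add s: [f, s] len 2
add k: [f, s, k] len 3
add k (repeat k, move left end past it): [k] len 1
add f: [k, f] len 2
add u: [k, f, u] len 3
add s: [k, f, u, s] len 4
add u (repeat u, move left end past it): [s, u] len 2
add u (repeat u, move left end past it): [u] len 1
add f: [u, f] len 2
add k: [u, f, k] len 3
add s: [u, f, k, s] len 4
Longest all-distinct length: 4.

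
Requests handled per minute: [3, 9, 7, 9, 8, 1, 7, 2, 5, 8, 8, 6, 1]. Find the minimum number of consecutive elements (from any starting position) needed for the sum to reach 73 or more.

12

add 3: running sum 3 < 73
add 9: running sum 12 < 73
add 7: running sum 19 < 73
add 9: running sum 28 < 73
add 8: running sum 36 < 73
add 1: running sum 37 < 73
add 7: running sum 44 < 73
add 2: running sum 46 < 73
add 5: running sum 51 < 73
add 8: running sum 59 < 73
add 8: running sum 67 < 73
end 11: [3, 9, 7, 9, 8, 1, 7, 2, 5, 8, 8, 6] sum 73, len 12
end 12: [3, 9, 7, 9, 8, 1, 7, 2, 5, 8, 8, 6, 1] sum 74, len 13
Shortest qualifying length: 12.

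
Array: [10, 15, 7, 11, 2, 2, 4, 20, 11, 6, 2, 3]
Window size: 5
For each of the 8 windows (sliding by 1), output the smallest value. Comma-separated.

Sliding a size-5 window across the 12 values:
10 15 7 11 2 → min 2
15 7 11 2 2 → min 2
7 11 2 2 4 → min 2
11 2 2 4 20 → min 2
2 2 4 20 11 → min 2
2 4 20 11 6 → min 2
4 20 11 6 2 → min 2
20 11 6 2 3 → min 2

2, 2, 2, 2, 2, 2, 2, 2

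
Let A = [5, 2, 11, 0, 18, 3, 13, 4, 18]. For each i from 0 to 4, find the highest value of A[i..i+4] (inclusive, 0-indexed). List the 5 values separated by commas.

18, 18, 18, 18, 18

[5, 2, 11, 0, 18] → max 18
[2, 11, 0, 18, 3] → max 18
[11, 0, 18, 3, 13] → max 18
[0, 18, 3, 13, 4] → max 18
[18, 3, 13, 4, 18] → max 18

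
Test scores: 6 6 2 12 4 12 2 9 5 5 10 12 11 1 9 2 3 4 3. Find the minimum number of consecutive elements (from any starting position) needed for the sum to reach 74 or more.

10

add 6: running sum 6 < 74
add 6: running sum 12 < 74
add 2: running sum 14 < 74
add 12: running sum 26 < 74
add 4: running sum 30 < 74
add 12: running sum 42 < 74
add 2: running sum 44 < 74
add 9: running sum 53 < 74
add 5: running sum 58 < 74
add 5: running sum 63 < 74
add 10: running sum 73 < 74
end 11: [6, 2, 12, 4, 12, 2, 9, 5, 5, 10, 12] sum 79, len 11
end 12: [12, 4, 12, 2, 9, 5, 5, 10, 12, 11] sum 82, len 10
end 13: [12, 4, 12, 2, 9, 5, 5, 10, 12, 11, 1] sum 83, len 11
end 14: [12, 2, 9, 5, 5, 10, 12, 11, 1, 9] sum 76, len 10
end 15: [12, 2, 9, 5, 5, 10, 12, 11, 1, 9, 2] sum 78, len 11
end 16: [12, 2, 9, 5, 5, 10, 12, 11, 1, 9, 2, 3] sum 81, len 12
end 17: [12, 2, 9, 5, 5, 10, 12, 11, 1, 9, 2, 3, 4] sum 85, len 13
end 18: [9, 5, 5, 10, 12, 11, 1, 9, 2, 3, 4, 3] sum 74, len 12
Shortest qualifying length: 10.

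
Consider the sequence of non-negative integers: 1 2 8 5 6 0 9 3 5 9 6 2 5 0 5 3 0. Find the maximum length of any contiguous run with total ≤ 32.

8

Extend to the right; shrink from the left whenever the sum exceeds 32:
[1] sum 1 len 1
[1, 2] sum 3 len 2
[1, 2, 8] sum 11 len 3
[1, 2, 8, 5] sum 16 len 4
[1, 2, 8, 5, 6] sum 22 len 5
[1, 2, 8, 5, 6, 0] sum 22 len 6
[1, 2, 8, 5, 6, 0, 9] sum 31 len 7
[8, 5, 6, 0, 9, 3] sum 31 len 6
[5, 6, 0, 9, 3, 5] sum 28 len 6
[6, 0, 9, 3, 5, 9] sum 32 len 6
[0, 9, 3, 5, 9, 6] sum 32 len 6
[3, 5, 9, 6, 2] sum 25 len 5
[3, 5, 9, 6, 2, 5] sum 30 len 6
[3, 5, 9, 6, 2, 5, 0] sum 30 len 7
[5, 9, 6, 2, 5, 0, 5] sum 32 len 7
[9, 6, 2, 5, 0, 5, 3] sum 30 len 7
[9, 6, 2, 5, 0, 5, 3, 0] sum 30 len 8
Longest length seen: 8.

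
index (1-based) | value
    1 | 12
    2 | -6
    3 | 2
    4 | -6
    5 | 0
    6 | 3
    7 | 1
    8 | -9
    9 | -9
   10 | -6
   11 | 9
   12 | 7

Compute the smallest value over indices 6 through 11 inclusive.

Elements at indices 6..11: 3, 1, -9, -9, -6, 9
min(3, 1, -9, -9, -6, 9) = -9

-9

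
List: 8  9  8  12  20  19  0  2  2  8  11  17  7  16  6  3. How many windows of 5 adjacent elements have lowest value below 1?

8 9 8 12 20 → min 8
9 8 12 20 19 → min 8
8 12 20 19 0 → min 0  < 1 ✓
12 20 19 0 2 → min 0  < 1 ✓
20 19 0 2 2 → min 0  < 1 ✓
19 0 2 2 8 → min 0  < 1 ✓
0 2 2 8 11 → min 0  < 1 ✓
2 2 8 11 17 → min 2
2 8 11 17 7 → min 2
8 11 17 7 16 → min 7
11 17 7 16 6 → min 6
17 7 16 6 3 → min 3
5 windows satisfy the condition.

5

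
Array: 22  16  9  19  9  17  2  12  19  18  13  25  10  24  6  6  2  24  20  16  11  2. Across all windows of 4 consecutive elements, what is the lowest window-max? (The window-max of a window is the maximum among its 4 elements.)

17

(22, 16, 9, 19) → max 22
(16, 9, 19, 9) → max 19
(9, 19, 9, 17) → max 19
(19, 9, 17, 2) → max 19
(9, 17, 2, 12) → max 17
(17, 2, 12, 19) → max 19
(2, 12, 19, 18) → max 19
(12, 19, 18, 13) → max 19
(19, 18, 13, 25) → max 25
(18, 13, 25, 10) → max 25
(13, 25, 10, 24) → max 25
(25, 10, 24, 6) → max 25
(10, 24, 6, 6) → max 24
(24, 6, 6, 2) → max 24
(6, 6, 2, 24) → max 24
(6, 2, 24, 20) → max 24
(2, 24, 20, 16) → max 24
(24, 20, 16, 11) → max 24
(20, 16, 11, 2) → max 20
Lowest of these is 17.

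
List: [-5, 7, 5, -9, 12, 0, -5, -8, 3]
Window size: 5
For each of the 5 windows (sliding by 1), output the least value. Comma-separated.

-9, -9, -9, -9, -8

-5 7 5 -9 12 → min -9
7 5 -9 12 0 → min -9
5 -9 12 0 -5 → min -9
-9 12 0 -5 -8 → min -9
12 0 -5 -8 3 → min -8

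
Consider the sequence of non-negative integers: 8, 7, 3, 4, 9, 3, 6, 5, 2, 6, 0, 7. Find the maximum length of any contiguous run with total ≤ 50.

10

add 8: [8] sum 8, len 1
add 7: [8, 7] sum 15, len 2
add 3: [8, 7, 3] sum 18, len 3
add 4: [8, 7, 3, 4] sum 22, len 4
add 9: [8, 7, 3, 4, 9] sum 31, len 5
add 3: [8, 7, 3, 4, 9, 3] sum 34, len 6
add 6: [8, 7, 3, 4, 9, 3, 6] sum 40, len 7
add 5: [8, 7, 3, 4, 9, 3, 6, 5] sum 45, len 8
add 2: [8, 7, 3, 4, 9, 3, 6, 5, 2] sum 47, len 9
add 6: [7, 3, 4, 9, 3, 6, 5, 2, 6] sum 45, len 9
add 0: [7, 3, 4, 9, 3, 6, 5, 2, 6, 0] sum 45, len 10
add 7: [3, 4, 9, 3, 6, 5, 2, 6, 0, 7] sum 45, len 10
Longest length seen: 10.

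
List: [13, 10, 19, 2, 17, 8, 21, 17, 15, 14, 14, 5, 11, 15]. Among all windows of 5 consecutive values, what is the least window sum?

56

13 10 19 2 17 → sum 61
10 19 2 17 8 → sum 56
19 2 17 8 21 → sum 67
2 17 8 21 17 → sum 65
17 8 21 17 15 → sum 78
8 21 17 15 14 → sum 75
21 17 15 14 14 → sum 81
17 15 14 14 5 → sum 65
15 14 14 5 11 → sum 59
14 14 5 11 15 → sum 59
Least of these is 56.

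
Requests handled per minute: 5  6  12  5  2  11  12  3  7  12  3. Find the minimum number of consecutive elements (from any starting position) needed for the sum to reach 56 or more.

8

Extend right; whenever the sum reaches 56, record the length and shrink from the left:
add 5: running sum 5 < 56
add 6: running sum 11 < 56
add 12: running sum 23 < 56
add 5: running sum 28 < 56
add 2: running sum 30 < 56
add 11: running sum 41 < 56
add 12: running sum 53 < 56
add 3: shortest ending here [5, 6, 12, 5, 2, 11, 12, 3] sum 56, len 8
add 7: shortest ending here [6, 12, 5, 2, 11, 12, 3, 7] sum 58, len 8
add 12: shortest ending here [12, 5, 2, 11, 12, 3, 7, 12] sum 64, len 8
add 3: shortest ending here [12, 5, 2, 11, 12, 3, 7, 12, 3] sum 67, len 9
Shortest qualifying length: 8.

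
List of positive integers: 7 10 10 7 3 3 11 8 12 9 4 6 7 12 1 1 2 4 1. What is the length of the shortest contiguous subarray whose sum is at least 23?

add 7: running sum 7 < 23
add 10: running sum 17 < 23
add 10: shortest ending here [7, 10, 10] sum 27, len 3
add 7: shortest ending here [10, 10, 7] sum 27, len 3
add 3: shortest ending here [10, 10, 7, 3] sum 30, len 4
add 3: shortest ending here [10, 7, 3, 3] sum 23, len 4
add 11: shortest ending here [7, 3, 3, 11] sum 24, len 4
add 8: shortest ending here [3, 3, 11, 8] sum 25, len 4
add 12: shortest ending here [11, 8, 12] sum 31, len 3
add 9: shortest ending here [8, 12, 9] sum 29, len 3
add 4: shortest ending here [12, 9, 4] sum 25, len 3
add 6: shortest ending here [12, 9, 4, 6] sum 31, len 4
add 7: shortest ending here [9, 4, 6, 7] sum 26, len 4
add 12: shortest ending here [6, 7, 12] sum 25, len 3
add 1: shortest ending here [6, 7, 12, 1] sum 26, len 4
add 1: shortest ending here [6, 7, 12, 1, 1] sum 27, len 5
add 2: shortest ending here [7, 12, 1, 1, 2] sum 23, len 5
add 4: shortest ending here [7, 12, 1, 1, 2, 4] sum 27, len 6
add 1: shortest ending here [7, 12, 1, 1, 2, 4, 1] sum 28, len 7
Shortest qualifying length: 3.

3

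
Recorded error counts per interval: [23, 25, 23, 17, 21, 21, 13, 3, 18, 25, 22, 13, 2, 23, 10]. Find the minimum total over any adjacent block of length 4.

[23, 25, 23, 17] → sum 88
[25, 23, 17, 21] → sum 86
[23, 17, 21, 21] → sum 82
[17, 21, 21, 13] → sum 72
[21, 21, 13, 3] → sum 58
[21, 13, 3, 18] → sum 55
[13, 3, 18, 25] → sum 59
[3, 18, 25, 22] → sum 68
[18, 25, 22, 13] → sum 78
[25, 22, 13, 2] → sum 62
[22, 13, 2, 23] → sum 60
[13, 2, 23, 10] → sum 48
Minimum of these is 48.

48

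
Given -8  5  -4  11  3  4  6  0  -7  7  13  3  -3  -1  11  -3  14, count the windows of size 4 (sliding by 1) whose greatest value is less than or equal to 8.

(-8, 5, -4, 11) → max 11
(5, -4, 11, 3) → max 11
(-4, 11, 3, 4) → max 11
(11, 3, 4, 6) → max 11
(3, 4, 6, 0) → max 6  ≤ 8 ✓
(4, 6, 0, -7) → max 6  ≤ 8 ✓
(6, 0, -7, 7) → max 7  ≤ 8 ✓
(0, -7, 7, 13) → max 13
(-7, 7, 13, 3) → max 13
(7, 13, 3, -3) → max 13
(13, 3, -3, -1) → max 13
(3, -3, -1, 11) → max 11
(-3, -1, 11, -3) → max 11
(-1, 11, -3, 14) → max 14
3 windows satisfy the condition.

3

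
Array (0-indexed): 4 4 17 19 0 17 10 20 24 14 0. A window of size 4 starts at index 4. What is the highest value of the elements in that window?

Elements at indices 4..7: 0, 17, 10, 20
max(0, 17, 10, 20) = 20

20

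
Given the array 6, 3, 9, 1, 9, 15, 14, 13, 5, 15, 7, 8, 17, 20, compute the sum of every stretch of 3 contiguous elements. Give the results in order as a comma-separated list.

Sliding a size-3 window across the 14 values:
6 3 9 → sum 18
3 9 1 → sum 13
9 1 9 → sum 19
1 9 15 → sum 25
9 15 14 → sum 38
15 14 13 → sum 42
14 13 5 → sum 32
13 5 15 → sum 33
5 15 7 → sum 27
15 7 8 → sum 30
7 8 17 → sum 32
8 17 20 → sum 45

18, 13, 19, 25, 38, 42, 32, 33, 27, 30, 32, 45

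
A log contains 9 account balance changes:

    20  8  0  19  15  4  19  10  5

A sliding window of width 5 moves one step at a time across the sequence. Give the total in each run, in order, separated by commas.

(20, 8, 0, 19, 15) → sum 62
(8, 0, 19, 15, 4) → sum 46
(0, 19, 15, 4, 19) → sum 57
(19, 15, 4, 19, 10) → sum 67
(15, 4, 19, 10, 5) → sum 53

62, 46, 57, 67, 53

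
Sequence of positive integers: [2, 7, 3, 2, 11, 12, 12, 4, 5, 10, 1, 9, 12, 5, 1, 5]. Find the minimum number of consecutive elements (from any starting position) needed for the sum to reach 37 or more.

add 2: running sum 2 < 37
add 7: running sum 9 < 37
add 3: running sum 12 < 37
add 2: running sum 14 < 37
add 11: running sum 25 < 37
end 5: [2, 7, 3, 2, 11, 12] sum 37, len 6
end 6: [2, 11, 12, 12] sum 37, len 4
end 7: [11, 12, 12, 4] sum 39, len 4
end 8: [11, 12, 12, 4, 5] sum 44, len 5
end 9: [12, 12, 4, 5, 10] sum 43, len 5
end 10: [12, 12, 4, 5, 10, 1] sum 44, len 6
end 11: [12, 4, 5, 10, 1, 9] sum 41, len 6
end 12: [5, 10, 1, 9, 12] sum 37, len 5
end 13: [10, 1, 9, 12, 5] sum 37, len 5
end 14: [10, 1, 9, 12, 5, 1] sum 38, len 6
end 15: [10, 1, 9, 12, 5, 1, 5] sum 43, len 7
Shortest qualifying length: 4.

4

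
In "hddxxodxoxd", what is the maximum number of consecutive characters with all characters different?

3

[h] len 1
[h, d] len 2
[d] len 1
[d, x] len 2
[x] len 1
[x, o] len 2
[x, o, d] len 3
[o, d, x] len 3
[d, x, o] len 3
[o, x] len 2
[o, x, d] len 3
Longest all-distinct length: 3.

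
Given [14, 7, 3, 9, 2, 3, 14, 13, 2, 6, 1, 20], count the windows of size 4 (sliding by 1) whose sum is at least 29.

[14, 7, 3, 9] → sum 33  ≥ 29 ✓
[7, 3, 9, 2] → sum 21
[3, 9, 2, 3] → sum 17
[9, 2, 3, 14] → sum 28
[2, 3, 14, 13] → sum 32  ≥ 29 ✓
[3, 14, 13, 2] → sum 32  ≥ 29 ✓
[14, 13, 2, 6] → sum 35  ≥ 29 ✓
[13, 2, 6, 1] → sum 22
[2, 6, 1, 20] → sum 29  ≥ 29 ✓
5 windows satisfy the condition.

5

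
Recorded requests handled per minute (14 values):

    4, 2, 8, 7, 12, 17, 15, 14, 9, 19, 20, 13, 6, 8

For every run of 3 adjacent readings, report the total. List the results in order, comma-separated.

14, 17, 27, 36, 44, 46, 38, 42, 48, 52, 39, 27

4 2 8 → sum 14
2 8 7 → sum 17
8 7 12 → sum 27
7 12 17 → sum 36
12 17 15 → sum 44
17 15 14 → sum 46
15 14 9 → sum 38
14 9 19 → sum 42
9 19 20 → sum 48
19 20 13 → sum 52
20 13 6 → sum 39
13 6 8 → sum 27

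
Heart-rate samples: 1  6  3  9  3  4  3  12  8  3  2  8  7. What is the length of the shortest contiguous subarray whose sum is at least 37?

6

Extend right; whenever the sum reaches 37, record the length and shrink from the left:
add 1: running sum 1 < 37
add 6: running sum 7 < 37
add 3: running sum 10 < 37
add 9: running sum 19 < 37
add 3: running sum 22 < 37
add 4: running sum 26 < 37
add 3: running sum 29 < 37
end 7: [6, 3, 9, 3, 4, 3, 12] sum 40, len 7
end 8: [9, 3, 4, 3, 12, 8] sum 39, len 6
end 9: [9, 3, 4, 3, 12, 8, 3] sum 42, len 7
end 10: [9, 3, 4, 3, 12, 8, 3, 2] sum 44, len 8
end 11: [4, 3, 12, 8, 3, 2, 8] sum 40, len 7
end 12: [12, 8, 3, 2, 8, 7] sum 40, len 6
Shortest qualifying length: 6.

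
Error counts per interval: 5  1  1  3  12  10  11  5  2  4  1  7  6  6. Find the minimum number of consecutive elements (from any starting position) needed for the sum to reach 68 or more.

add 5: running sum 5 < 68
add 1: running sum 6 < 68
add 1: running sum 7 < 68
add 3: running sum 10 < 68
add 12: running sum 22 < 68
add 10: running sum 32 < 68
add 11: running sum 43 < 68
add 5: running sum 48 < 68
add 2: running sum 50 < 68
add 4: running sum 54 < 68
add 1: running sum 55 < 68
add 7: running sum 62 < 68
add 6: shortest ending here [5, 1, 1, 3, 12, 10, 11, 5, 2, 4, 1, 7, 6] sum 68, len 13
add 6: shortest ending here [1, 3, 12, 10, 11, 5, 2, 4, 1, 7, 6, 6] sum 68, len 12
Shortest qualifying length: 12.

12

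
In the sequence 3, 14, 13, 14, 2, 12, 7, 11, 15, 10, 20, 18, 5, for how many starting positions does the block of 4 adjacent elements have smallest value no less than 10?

3 14 13 14 → min 3
14 13 14 2 → min 2
13 14 2 12 → min 2
14 2 12 7 → min 2
2 12 7 11 → min 2
12 7 11 15 → min 7
7 11 15 10 → min 7
11 15 10 20 → min 10  ≥ 10 ✓
15 10 20 18 → min 10  ≥ 10 ✓
10 20 18 5 → min 5
2 windows satisfy the condition.

2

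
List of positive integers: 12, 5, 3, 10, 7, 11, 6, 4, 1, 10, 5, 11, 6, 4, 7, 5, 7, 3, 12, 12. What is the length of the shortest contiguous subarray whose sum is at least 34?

4

add 12: running sum 12 < 34
add 5: running sum 17 < 34
add 3: running sum 20 < 34
add 10: running sum 30 < 34
end 4: [12, 5, 3, 10, 7] sum 37, len 5
end 5: [5, 3, 10, 7, 11] sum 36, len 5
end 6: [10, 7, 11, 6] sum 34, len 4
end 7: [10, 7, 11, 6, 4] sum 38, len 5
end 8: [10, 7, 11, 6, 4, 1] sum 39, len 6
end 9: [7, 11, 6, 4, 1, 10] sum 39, len 6
end 10: [11, 6, 4, 1, 10, 5] sum 37, len 6
end 11: [6, 4, 1, 10, 5, 11] sum 37, len 6
end 12: [4, 1, 10, 5, 11, 6] sum 37, len 6
end 13: [10, 5, 11, 6, 4] sum 36, len 5
end 14: [10, 5, 11, 6, 4, 7] sum 43, len 6
end 15: [5, 11, 6, 4, 7, 5] sum 38, len 6
end 16: [11, 6, 4, 7, 5, 7] sum 40, len 6
end 17: [11, 6, 4, 7, 5, 7, 3] sum 43, len 7
end 18: [7, 5, 7, 3, 12] sum 34, len 5
end 19: [7, 3, 12, 12] sum 34, len 4
Shortest qualifying length: 4.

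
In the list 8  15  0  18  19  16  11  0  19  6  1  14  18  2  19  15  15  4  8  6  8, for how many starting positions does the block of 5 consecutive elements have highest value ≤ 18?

3

[8, 15, 0, 18, 19] → max 19
[15, 0, 18, 19, 16] → max 19
[0, 18, 19, 16, 11] → max 19
[18, 19, 16, 11, 0] → max 19
[19, 16, 11, 0, 19] → max 19
[16, 11, 0, 19, 6] → max 19
[11, 0, 19, 6, 1] → max 19
[0, 19, 6, 1, 14] → max 19
[19, 6, 1, 14, 18] → max 19
[6, 1, 14, 18, 2] → max 18  ≤ 18 ✓
[1, 14, 18, 2, 19] → max 19
[14, 18, 2, 19, 15] → max 19
[18, 2, 19, 15, 15] → max 19
[2, 19, 15, 15, 4] → max 19
[19, 15, 15, 4, 8] → max 19
[15, 15, 4, 8, 6] → max 15  ≤ 18 ✓
[15, 4, 8, 6, 8] → max 15  ≤ 18 ✓
3 windows satisfy the condition.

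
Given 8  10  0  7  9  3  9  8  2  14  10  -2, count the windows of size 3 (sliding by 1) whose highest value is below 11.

[8, 10, 0] → max 10  < 11 ✓
[10, 0, 7] → max 10  < 11 ✓
[0, 7, 9] → max 9  < 11 ✓
[7, 9, 3] → max 9  < 11 ✓
[9, 3, 9] → max 9  < 11 ✓
[3, 9, 8] → max 9  < 11 ✓
[9, 8, 2] → max 9  < 11 ✓
[8, 2, 14] → max 14
[2, 14, 10] → max 14
[14, 10, -2] → max 14
7 windows satisfy the condition.

7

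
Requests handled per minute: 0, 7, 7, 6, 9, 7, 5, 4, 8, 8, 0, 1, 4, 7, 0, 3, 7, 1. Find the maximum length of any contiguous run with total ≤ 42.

Extend to the right; shrink from the left whenever the sum exceeds 42:
[0] sum 0 len 1
[0, 7] sum 7 len 2
[0, 7, 7] sum 14 len 3
[0, 7, 7, 6] sum 20 len 4
[0, 7, 7, 6, 9] sum 29 len 5
[0, 7, 7, 6, 9, 7] sum 36 len 6
[0, 7, 7, 6, 9, 7, 5] sum 41 len 7
[7, 6, 9, 7, 5, 4] sum 38 len 6
[6, 9, 7, 5, 4, 8] sum 39 len 6
[9, 7, 5, 4, 8, 8] sum 41 len 6
[9, 7, 5, 4, 8, 8, 0] sum 41 len 7
[9, 7, 5, 4, 8, 8, 0, 1] sum 42 len 8
[7, 5, 4, 8, 8, 0, 1, 4] sum 37 len 8
[5, 4, 8, 8, 0, 1, 4, 7] sum 37 len 8
[5, 4, 8, 8, 0, 1, 4, 7, 0] sum 37 len 9
[5, 4, 8, 8, 0, 1, 4, 7, 0, 3] sum 40 len 10
[4, 8, 8, 0, 1, 4, 7, 0, 3, 7] sum 42 len 10
[8, 8, 0, 1, 4, 7, 0, 3, 7, 1] sum 39 len 10
Longest length seen: 10.

10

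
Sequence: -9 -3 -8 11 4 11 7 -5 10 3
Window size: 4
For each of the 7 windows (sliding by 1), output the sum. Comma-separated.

-9, 4, 18, 33, 17, 23, 15

Sliding a size-4 window across the 10 values:
(-9, -3, -8, 11) → sum -9
(-3, -8, 11, 4) → sum 4
(-8, 11, 4, 11) → sum 18
(11, 4, 11, 7) → sum 33
(4, 11, 7, -5) → sum 17
(11, 7, -5, 10) → sum 23
(7, -5, 10, 3) → sum 15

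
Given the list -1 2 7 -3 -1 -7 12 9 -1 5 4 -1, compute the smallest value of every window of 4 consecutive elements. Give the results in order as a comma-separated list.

Sliding a size-4 window across the 12 values:
-1 2 7 -3 → min -3
2 7 -3 -1 → min -3
7 -3 -1 -7 → min -7
-3 -1 -7 12 → min -7
-1 -7 12 9 → min -7
-7 12 9 -1 → min -7
12 9 -1 5 → min -1
9 -1 5 4 → min -1
-1 5 4 -1 → min -1

-3, -3, -7, -7, -7, -7, -1, -1, -1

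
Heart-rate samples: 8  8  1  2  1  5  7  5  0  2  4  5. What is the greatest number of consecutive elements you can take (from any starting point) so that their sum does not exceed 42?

Extend to the right; shrink from the left whenever the sum exceeds 42:
→ 8: sum 8, len 1
→ 8: sum 16, len 2
→ 1: sum 17, len 3
→ 2: sum 19, len 4
→ 1: sum 20, len 5
→ 5: sum 25, len 6
→ 7: sum 32, len 7
→ 5: sum 37, len 8
→ 0: sum 37, len 9
→ 2: sum 39, len 10
→ 4 (dropped 8): sum 35, len 10
→ 5: sum 40, len 11
Longest length seen: 11.

11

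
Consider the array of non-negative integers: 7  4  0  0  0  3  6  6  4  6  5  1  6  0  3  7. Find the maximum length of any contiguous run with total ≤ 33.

→ 7: sum 7, len 1
→ 4: sum 11, len 2
→ 0: sum 11, len 3
→ 0: sum 11, len 4
→ 0: sum 11, len 5
→ 3: sum 14, len 6
→ 6: sum 20, len 7
→ 6: sum 26, len 8
→ 4: sum 30, len 9
→ 6 (dropped 7): sum 29, len 9
→ 5 (dropped 4): sum 30, len 9
→ 1: sum 31, len 10
→ 6 (dropped 0, 0, 0, 3, 6): sum 28, len 6
→ 0: sum 28, len 7
→ 3: sum 31, len 8
→ 7 (dropped 6): sum 32, len 8
Longest length seen: 10.

10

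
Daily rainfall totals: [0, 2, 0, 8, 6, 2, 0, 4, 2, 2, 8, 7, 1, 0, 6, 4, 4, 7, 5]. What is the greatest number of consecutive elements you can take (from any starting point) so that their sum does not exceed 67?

18

→ 0: sum 0, len 1
→ 2: sum 2, len 2
→ 0: sum 2, len 3
→ 8: sum 10, len 4
→ 6: sum 16, len 5
→ 2: sum 18, len 6
→ 0: sum 18, len 7
→ 4: sum 22, len 8
→ 2: sum 24, len 9
→ 2: sum 26, len 10
→ 8: sum 34, len 11
→ 7: sum 41, len 12
→ 1: sum 42, len 13
→ 0: sum 42, len 14
→ 6: sum 48, len 15
→ 4: sum 52, len 16
→ 4: sum 56, len 17
→ 7: sum 63, len 18
→ 5 (dropped 0, 2): sum 66, len 17
Longest length seen: 18.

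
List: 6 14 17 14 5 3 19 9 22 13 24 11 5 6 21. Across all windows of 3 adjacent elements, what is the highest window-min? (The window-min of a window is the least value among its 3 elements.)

14

Window mins for each of the 13 positions:
[6, 14, 17] → min 6
[14, 17, 14] → min 14
[17, 14, 5] → min 5
[14, 5, 3] → min 3
[5, 3, 19] → min 3
[3, 19, 9] → min 3
[19, 9, 22] → min 9
[9, 22, 13] → min 9
[22, 13, 24] → min 13
[13, 24, 11] → min 11
[24, 11, 5] → min 5
[11, 5, 6] → min 5
[5, 6, 21] → min 5
Highest of these is 14.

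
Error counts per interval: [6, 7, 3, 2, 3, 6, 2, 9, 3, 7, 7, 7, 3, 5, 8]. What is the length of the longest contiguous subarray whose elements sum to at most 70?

→ 6: sum 6, len 1
→ 7: sum 13, len 2
→ 3: sum 16, len 3
→ 2: sum 18, len 4
→ 3: sum 21, len 5
→ 6: sum 27, len 6
→ 2: sum 29, len 7
→ 9: sum 38, len 8
→ 3: sum 41, len 9
→ 7: sum 48, len 10
→ 7: sum 55, len 11
→ 7: sum 62, len 12
→ 3: sum 65, len 13
→ 5: sum 70, len 14
→ 8 (dropped 6, 7): sum 65, len 13
Longest length seen: 14.

14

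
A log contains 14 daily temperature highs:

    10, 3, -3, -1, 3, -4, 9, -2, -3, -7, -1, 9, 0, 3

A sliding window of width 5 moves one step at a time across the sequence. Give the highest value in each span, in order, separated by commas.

10 3 -3 -1 3 → max 10
3 -3 -1 3 -4 → max 3
-3 -1 3 -4 9 → max 9
-1 3 -4 9 -2 → max 9
3 -4 9 -2 -3 → max 9
-4 9 -2 -3 -7 → max 9
9 -2 -3 -7 -1 → max 9
-2 -3 -7 -1 9 → max 9
-3 -7 -1 9 0 → max 9
-7 -1 9 0 3 → max 9

10, 3, 9, 9, 9, 9, 9, 9, 9, 9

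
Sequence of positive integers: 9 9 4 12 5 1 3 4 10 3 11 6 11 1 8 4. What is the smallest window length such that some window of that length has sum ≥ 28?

Extend right; whenever the sum reaches 28, record the length and shrink from the left:
add 9: running sum 9 < 28
add 9: running sum 18 < 28
add 4: running sum 22 < 28
end 3: [9, 9, 4, 12] sum 34, len 4
end 4: [9, 4, 12, 5] sum 30, len 4
end 5: [9, 4, 12, 5, 1] sum 31, len 5
end 6: [9, 4, 12, 5, 1, 3] sum 34, len 6
end 7: [4, 12, 5, 1, 3, 4] sum 29, len 6
end 8: [12, 5, 1, 3, 4, 10] sum 35, len 6
end 9: [12, 5, 1, 3, 4, 10, 3] sum 38, len 7
end 10: [4, 10, 3, 11] sum 28, len 4
end 11: [10, 3, 11, 6] sum 30, len 4
end 12: [11, 6, 11] sum 28, len 3
end 13: [11, 6, 11, 1] sum 29, len 4
end 14: [11, 6, 11, 1, 8] sum 37, len 5
end 15: [6, 11, 1, 8, 4] sum 30, len 5
Shortest qualifying length: 3.

3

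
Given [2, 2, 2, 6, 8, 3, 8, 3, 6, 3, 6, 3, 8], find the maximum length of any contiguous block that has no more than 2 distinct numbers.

5

add 2: window [2] (1 distinct), len 1
add 2: window [2, 2] (1 distinct), len 2
add 2: window [2, 2, 2] (1 distinct), len 3
add 6: window [2, 2, 2, 6] (2 distinct), len 4
add 8: window [6, 8] (2 distinct), len 2
add 3: window [8, 3] (2 distinct), len 2
add 8: window [8, 3, 8] (2 distinct), len 3
add 3: window [8, 3, 8, 3] (2 distinct), len 4
add 6: window [3, 6] (2 distinct), len 2
add 3: window [3, 6, 3] (2 distinct), len 3
add 6: window [3, 6, 3, 6] (2 distinct), len 4
add 3: window [3, 6, 3, 6, 3] (2 distinct), len 5
add 8: window [3, 8] (2 distinct), len 2
Longest length with ≤2 distinct: 5.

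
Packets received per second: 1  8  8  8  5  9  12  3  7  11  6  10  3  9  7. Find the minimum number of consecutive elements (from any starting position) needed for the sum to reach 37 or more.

add 1: running sum 1 < 37
add 8: running sum 9 < 37
add 8: running sum 17 < 37
add 8: running sum 25 < 37
add 5: running sum 30 < 37
add 9: shortest ending here [8, 8, 8, 5, 9] sum 38, len 5
add 12: shortest ending here [8, 8, 5, 9, 12] sum 42, len 5
add 3: shortest ending here [8, 5, 9, 12, 3] sum 37, len 5
add 7: shortest ending here [8, 5, 9, 12, 3, 7] sum 44, len 6
add 11: shortest ending here [9, 12, 3, 7, 11] sum 42, len 5
add 6: shortest ending here [12, 3, 7, 11, 6] sum 39, len 5
add 10: shortest ending here [3, 7, 11, 6, 10] sum 37, len 5
add 3: shortest ending here [7, 11, 6, 10, 3] sum 37, len 5
add 9: shortest ending here [11, 6, 10, 3, 9] sum 39, len 5
add 7: shortest ending here [11, 6, 10, 3, 9, 7] sum 46, len 6
Shortest qualifying length: 5.

5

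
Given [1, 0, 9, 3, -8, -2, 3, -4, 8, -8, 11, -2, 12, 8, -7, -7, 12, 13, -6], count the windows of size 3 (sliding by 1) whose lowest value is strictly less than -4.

11

[1, 0, 9] → min 0
[0, 9, 3] → min 0
[9, 3, -8] → min -8  < -4 ✓
[3, -8, -2] → min -8  < -4 ✓
[-8, -2, 3] → min -8  < -4 ✓
[-2, 3, -4] → min -4
[3, -4, 8] → min -4
[-4, 8, -8] → min -8  < -4 ✓
[8, -8, 11] → min -8  < -4 ✓
[-8, 11, -2] → min -8  < -4 ✓
[11, -2, 12] → min -2
[-2, 12, 8] → min -2
[12, 8, -7] → min -7  < -4 ✓
[8, -7, -7] → min -7  < -4 ✓
[-7, -7, 12] → min -7  < -4 ✓
[-7, 12, 13] → min -7  < -4 ✓
[12, 13, -6] → min -6  < -4 ✓
11 windows satisfy the condition.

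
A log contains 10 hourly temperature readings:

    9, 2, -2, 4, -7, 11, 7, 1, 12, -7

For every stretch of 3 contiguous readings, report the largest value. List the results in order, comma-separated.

(9, 2, -2) → max 9
(2, -2, 4) → max 4
(-2, 4, -7) → max 4
(4, -7, 11) → max 11
(-7, 11, 7) → max 11
(11, 7, 1) → max 11
(7, 1, 12) → max 12
(1, 12, -7) → max 12

9, 4, 4, 11, 11, 11, 12, 12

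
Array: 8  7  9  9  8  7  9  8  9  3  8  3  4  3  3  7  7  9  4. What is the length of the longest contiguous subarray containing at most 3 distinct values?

[8] 1 distinct, len 1
[8, 7] 2 distinct, len 2
[8, 7, 9] 3 distinct, len 3
[8, 7, 9, 9] 3 distinct, len 4
[8, 7, 9, 9, 8] 3 distinct, len 5
[8, 7, 9, 9, 8, 7] 3 distinct, len 6
[8, 7, 9, 9, 8, 7, 9] 3 distinct, len 7
[8, 7, 9, 9, 8, 7, 9, 8] 3 distinct, len 8
[8, 7, 9, 9, 8, 7, 9, 8, 9] 3 distinct, len 9
[9, 8, 9, 3] 3 distinct, len 4
[9, 8, 9, 3, 8] 3 distinct, len 5
[9, 8, 9, 3, 8, 3] 3 distinct, len 6
[3, 8, 3, 4] 3 distinct, len 4
[3, 8, 3, 4, 3] 3 distinct, len 5
[3, 8, 3, 4, 3, 3] 3 distinct, len 6
[3, 4, 3, 3, 7] 3 distinct, len 5
[3, 4, 3, 3, 7, 7] 3 distinct, len 6
[3, 3, 7, 7, 9] 3 distinct, len 5
[7, 7, 9, 4] 3 distinct, len 4
Longest length with ≤3 distinct: 9.

9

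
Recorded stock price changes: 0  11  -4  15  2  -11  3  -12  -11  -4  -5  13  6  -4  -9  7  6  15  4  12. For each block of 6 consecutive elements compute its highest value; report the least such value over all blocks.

[0, 11, -4, 15, 2, -11] → max 15
[11, -4, 15, 2, -11, 3] → max 15
[-4, 15, 2, -11, 3, -12] → max 15
[15, 2, -11, 3, -12, -11] → max 15
[2, -11, 3, -12, -11, -4] → max 3
[-11, 3, -12, -11, -4, -5] → max 3
[3, -12, -11, -4, -5, 13] → max 13
[-12, -11, -4, -5, 13, 6] → max 13
[-11, -4, -5, 13, 6, -4] → max 13
[-4, -5, 13, 6, -4, -9] → max 13
[-5, 13, 6, -4, -9, 7] → max 13
[13, 6, -4, -9, 7, 6] → max 13
[6, -4, -9, 7, 6, 15] → max 15
[-4, -9, 7, 6, 15, 4] → max 15
[-9, 7, 6, 15, 4, 12] → max 15
Least of these is 3.

3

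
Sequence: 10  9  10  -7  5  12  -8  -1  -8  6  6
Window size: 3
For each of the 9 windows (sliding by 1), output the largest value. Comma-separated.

10 9 10 → max 10
9 10 -7 → max 10
10 -7 5 → max 10
-7 5 12 → max 12
5 12 -8 → max 12
12 -8 -1 → max 12
-8 -1 -8 → max -1
-1 -8 6 → max 6
-8 6 6 → max 6

10, 10, 10, 12, 12, 12, -1, 6, 6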